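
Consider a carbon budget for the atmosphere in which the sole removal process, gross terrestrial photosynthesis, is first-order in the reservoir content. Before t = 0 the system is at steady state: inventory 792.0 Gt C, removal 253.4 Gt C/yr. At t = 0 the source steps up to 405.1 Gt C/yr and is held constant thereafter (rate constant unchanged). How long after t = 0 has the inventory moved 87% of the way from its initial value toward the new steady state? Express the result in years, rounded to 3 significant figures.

6.38 yr

τ = M₀/F₀ = 792.0/253.4 = 3.125 yr.
The remaining gap fraction is e^(−t/τ); 87% covered ⇒ e^(−t/τ) = 0.130.
t = −τ ln(0.130) = 3.125 × 2.040 = 6.377 yr.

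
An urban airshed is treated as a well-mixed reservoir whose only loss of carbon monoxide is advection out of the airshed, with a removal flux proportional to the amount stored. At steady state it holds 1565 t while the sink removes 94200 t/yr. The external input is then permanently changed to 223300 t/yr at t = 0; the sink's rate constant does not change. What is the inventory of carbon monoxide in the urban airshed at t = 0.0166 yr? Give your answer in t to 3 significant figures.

2920 t

Residence time τ = M₀/F₀ = 0.01661 yr. The eventual steady state is M_∞ = M₀·(F₁/F₀) = 1565 × 223300/94200 = 3709.8 t.
The anomaly ΔM(t) = M(t) − M_∞ decays as ΔM₀·e^(−t/τ) with ΔM₀ = 1565 − 3709.8 = −2145 t.
At t = 0.0166 yr, e^(−t/τ) = e^(−0.9992) = 0.3682, so ΔM = −789.7 t and M = 3709.8 − 789.7 = 2920.1 t.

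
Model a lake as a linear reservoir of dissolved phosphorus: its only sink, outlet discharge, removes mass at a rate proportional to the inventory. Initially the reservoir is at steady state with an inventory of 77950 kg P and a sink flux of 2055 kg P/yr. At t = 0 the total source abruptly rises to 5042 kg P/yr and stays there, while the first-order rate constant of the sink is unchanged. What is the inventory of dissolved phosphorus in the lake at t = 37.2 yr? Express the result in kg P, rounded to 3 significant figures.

τ = M₀/F₀ = 77950/2055 = 37.93 yr; rate constant k = 1/τ.
New steady state M_∞ = F₁/k = F₁·τ = 5042 × 37.93 = 191250 kg P.
M(t) = M_∞ + (M₀ − M_∞)·e^(−t/τ); t/τ = 37.2/37.93 = 0.9807, so e^(−t/τ) = 0.3750.
M(t) = 191250 − 113300 × 0.3750 = 148760 kg P.

149000 kg P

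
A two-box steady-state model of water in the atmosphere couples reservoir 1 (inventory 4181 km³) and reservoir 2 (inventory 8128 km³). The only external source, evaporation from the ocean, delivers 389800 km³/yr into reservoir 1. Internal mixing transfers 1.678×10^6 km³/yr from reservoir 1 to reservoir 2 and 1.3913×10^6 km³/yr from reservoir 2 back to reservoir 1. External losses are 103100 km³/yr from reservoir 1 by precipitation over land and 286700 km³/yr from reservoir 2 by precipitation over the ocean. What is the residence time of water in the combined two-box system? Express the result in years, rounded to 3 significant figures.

Residence time in the combined system uses the total inventory and the total *external* removal — internal exchanges between the two boxes cancel.
M_total = 4181 + 8128 = 12309 km³.
ΣF_external_out = 103100 + 286700 = 389800 km³/yr.
τ = M_total / ΣF_ext = 12309 / 389800 = 0.03158 yr.

0.0316 yr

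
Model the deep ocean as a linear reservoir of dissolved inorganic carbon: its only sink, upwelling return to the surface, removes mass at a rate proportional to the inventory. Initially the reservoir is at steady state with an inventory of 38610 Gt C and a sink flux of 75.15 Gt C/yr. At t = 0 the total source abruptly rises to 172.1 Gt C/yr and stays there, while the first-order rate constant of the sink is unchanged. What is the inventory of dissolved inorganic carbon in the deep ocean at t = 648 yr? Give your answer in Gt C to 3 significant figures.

74300 Gt C

Residence time τ = M₀/F₀ = 513.8 yr. The eventual steady state is M_∞ = M₀·(F₁/F₀) = 38610 × 172.1/75.15 = 88420 Gt C.
The anomaly ΔM(t) = M(t) − M_∞ decays as ΔM₀·e^(−t/τ) with ΔM₀ = 38610 − 88420 = −49810 Gt C.
At t = 648 yr, e^(−t/τ) = e^(−1.261) = 0.2833, so ΔM = −14110 Gt C and M = 88420 − 14110 = 74309 Gt C.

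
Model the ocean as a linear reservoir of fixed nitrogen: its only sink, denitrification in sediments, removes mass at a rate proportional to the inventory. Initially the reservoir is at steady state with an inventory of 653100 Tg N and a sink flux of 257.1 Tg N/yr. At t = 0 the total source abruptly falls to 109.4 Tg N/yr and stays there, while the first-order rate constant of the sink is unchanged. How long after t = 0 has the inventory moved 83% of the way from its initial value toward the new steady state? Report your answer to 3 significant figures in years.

4500 yr

τ = M₀/F₀ = 653100/257.1 = 2540 yr.
The remaining gap fraction is e^(−t/τ); 83% covered ⇒ e^(−t/τ) = 0.170.
t = −τ ln(0.170) = 2540 × 1.772 = 4501 yr.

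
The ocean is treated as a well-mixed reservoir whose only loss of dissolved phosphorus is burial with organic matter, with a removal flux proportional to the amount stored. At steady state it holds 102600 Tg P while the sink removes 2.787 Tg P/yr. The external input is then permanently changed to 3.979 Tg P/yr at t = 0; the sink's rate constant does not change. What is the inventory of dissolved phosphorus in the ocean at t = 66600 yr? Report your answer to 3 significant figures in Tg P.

139000 Tg P

The sink rate constant is k = F₀/M₀ = 2.787/102600 = 2.716×10^-5 yr⁻¹.
Solving dM/dt = F₁ − kM with M(0) = M₀ gives M(t) = F₁/k + (M₀ − F₁/k)·e^(−kt).
F₁/k = 3.979/2.716×10^-5 = 146480 Tg P; kt = 2.716×10^-5 × 66600 = 1.809, e^(−kt) = 0.1638.
M(66600) = 146480 + (102600 − 146480) × 0.1638 = 146480 − 7188 = 139290 Tg P.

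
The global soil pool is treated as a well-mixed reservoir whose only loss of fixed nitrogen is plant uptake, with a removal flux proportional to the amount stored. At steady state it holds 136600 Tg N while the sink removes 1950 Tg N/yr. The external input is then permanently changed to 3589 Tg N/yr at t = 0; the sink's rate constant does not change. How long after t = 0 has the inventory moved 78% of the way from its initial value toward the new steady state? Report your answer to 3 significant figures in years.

τ = M₀/F₀ = 136600/1950 = 70.05 yr.
The remaining gap fraction is e^(−t/τ); 78% covered ⇒ e^(−t/τ) = 0.220.
t = −τ ln(0.220) = 70.05 × 1.514 = 106.1 yr.

106 yr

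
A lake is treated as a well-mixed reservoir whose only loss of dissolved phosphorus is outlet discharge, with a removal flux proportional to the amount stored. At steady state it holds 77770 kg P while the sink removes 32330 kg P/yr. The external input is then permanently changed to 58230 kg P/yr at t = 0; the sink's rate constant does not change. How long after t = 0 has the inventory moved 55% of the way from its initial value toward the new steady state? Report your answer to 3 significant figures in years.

τ = M₀/F₀ = 77770/32330 = 2.406 yr.
The remaining gap fraction is e^(−t/τ); 55% covered ⇒ e^(−t/τ) = 0.450.
t = −τ ln(0.450) = 2.406 × 0.7985 = 1.921 yr.

1.92 yr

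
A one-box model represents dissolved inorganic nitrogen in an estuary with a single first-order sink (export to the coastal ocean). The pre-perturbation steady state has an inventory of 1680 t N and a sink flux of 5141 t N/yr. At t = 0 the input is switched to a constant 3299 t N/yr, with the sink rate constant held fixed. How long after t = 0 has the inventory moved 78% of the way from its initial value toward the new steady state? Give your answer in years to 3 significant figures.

τ = M₀/F₀ = 1680/5141 = 0.3268 yr.
The remaining gap fraction is e^(−t/τ); 78% covered ⇒ e^(−t/τ) = 0.220.
t = −τ ln(0.220) = 0.3268 × 1.514 = 0.4948 yr.

0.495 yr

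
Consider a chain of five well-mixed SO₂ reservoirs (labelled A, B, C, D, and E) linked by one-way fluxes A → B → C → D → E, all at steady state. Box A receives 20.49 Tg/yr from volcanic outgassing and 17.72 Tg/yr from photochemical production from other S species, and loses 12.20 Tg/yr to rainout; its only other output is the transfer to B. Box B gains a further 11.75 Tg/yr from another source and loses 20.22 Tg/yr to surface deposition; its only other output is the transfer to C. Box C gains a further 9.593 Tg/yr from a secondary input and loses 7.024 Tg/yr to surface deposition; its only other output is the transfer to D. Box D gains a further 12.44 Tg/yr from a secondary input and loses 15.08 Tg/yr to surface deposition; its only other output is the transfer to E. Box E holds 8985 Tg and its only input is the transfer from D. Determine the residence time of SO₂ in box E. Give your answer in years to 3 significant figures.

514 yr

Box A: F(A→B) = (20.49 + 17.72) − 12.20 = 26.010 Tg/yr.
Box B: F(B→C) = (26.010 + 11.75) − 20.22 = 17.540 Tg/yr.
Box C: F(C→D) = (17.540 + 9.593) − 7.024 = 20.109 Tg/yr.
Box D: F(D→E) = (20.109 + 12.44) − 15.08 = 17.469 Tg/yr.
Box E throughput = its input = 17.469 Tg/yr; τ = 8985 / 17.469 = 514.3 yr.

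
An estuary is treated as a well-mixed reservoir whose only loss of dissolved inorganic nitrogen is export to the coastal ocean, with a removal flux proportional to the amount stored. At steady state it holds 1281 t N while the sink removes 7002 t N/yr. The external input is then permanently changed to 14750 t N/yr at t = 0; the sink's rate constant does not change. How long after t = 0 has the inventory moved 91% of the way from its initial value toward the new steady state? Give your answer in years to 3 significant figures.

0.441 yr

τ = M₀/F₀ = 1281/7002 = 0.1829 yr.
The remaining gap fraction is e^(−t/τ); 91% covered ⇒ e^(−t/τ) = 0.0900.
t = −τ ln(0.0900) = 0.1829 × 2.408 = 0.4405 yr.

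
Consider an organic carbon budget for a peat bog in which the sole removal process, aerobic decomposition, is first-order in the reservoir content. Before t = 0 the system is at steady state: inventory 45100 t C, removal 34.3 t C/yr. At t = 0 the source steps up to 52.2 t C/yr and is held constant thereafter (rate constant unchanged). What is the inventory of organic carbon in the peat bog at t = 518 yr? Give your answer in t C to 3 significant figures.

52800 t C

τ = M₀/F₀ = 45100/34.3 = 1315 yr; rate constant k = 1/τ.
New steady state M_∞ = F₁/k = F₁·τ = 52.2 × 1315 = 68636 t C.
M(t) = M_∞ + (M₀ − M_∞)·e^(−t/τ); t/τ = 518/1315 = 0.3940, so e^(−t/τ) = 0.6744.
M(t) = 68636 − 23540 × 0.6744 = 52764 t C.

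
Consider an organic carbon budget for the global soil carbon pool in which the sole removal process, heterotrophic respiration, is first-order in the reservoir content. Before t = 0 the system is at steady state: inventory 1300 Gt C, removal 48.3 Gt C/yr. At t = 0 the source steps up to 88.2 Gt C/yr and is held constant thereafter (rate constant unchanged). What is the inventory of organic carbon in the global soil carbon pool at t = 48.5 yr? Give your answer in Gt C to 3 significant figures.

The sink rate constant is k = F₀/M₀ = 48.3/1300 = 0.03715 yr⁻¹.
Solving dM/dt = F₁ − kM with M(0) = M₀ gives M(t) = F₁/k + (M₀ − F₁/k)·e^(−kt).
F₁/k = 88.2/0.03715 = 2373.9 Gt C; kt = 0.03715 × 48.5 = 1.802, e^(−kt) = 0.1650.
M(48.5) = 2373.9 + (1300 − 2373.9) × 0.1650 = 2373.9 − 177.2 = 2196.7 Gt C.

2200 Gt C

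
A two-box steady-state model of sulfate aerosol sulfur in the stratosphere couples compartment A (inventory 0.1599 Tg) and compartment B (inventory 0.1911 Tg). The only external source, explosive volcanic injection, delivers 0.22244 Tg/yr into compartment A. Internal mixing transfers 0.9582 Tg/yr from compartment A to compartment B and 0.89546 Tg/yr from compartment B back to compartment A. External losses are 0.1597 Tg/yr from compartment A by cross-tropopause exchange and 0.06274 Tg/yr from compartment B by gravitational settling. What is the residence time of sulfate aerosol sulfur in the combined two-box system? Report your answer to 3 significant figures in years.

1.58 yr

For the system as a whole, the A↔B exchange is internal and contributes nothing to the throughput; only the external sinks remove mass.
M_total = 0.1599 + 0.1911 = 0.35100 Tg.
ΣF_external_out = 0.1597 + 0.06274 = 0.22244 Tg/yr.
τ = M_total / ΣF_ext = 0.35100 / 0.22244 = 1.578 yr.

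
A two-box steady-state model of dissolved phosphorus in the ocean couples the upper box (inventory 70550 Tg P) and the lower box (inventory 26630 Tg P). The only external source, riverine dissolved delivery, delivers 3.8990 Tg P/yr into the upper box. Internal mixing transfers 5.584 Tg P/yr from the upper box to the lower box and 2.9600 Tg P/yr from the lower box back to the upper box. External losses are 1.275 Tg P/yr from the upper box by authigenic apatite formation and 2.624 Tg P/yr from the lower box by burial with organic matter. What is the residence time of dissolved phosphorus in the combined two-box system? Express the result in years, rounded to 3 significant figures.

24900 yr

For the system as a whole, the A↔B exchange is internal and contributes nothing to the throughput; only the external sinks remove mass.
M_total = 70550 + 26630 = 97180 Tg P.
ΣF_external_out = 1.275 + 2.624 = 3.8990 Tg P/yr.
τ = M_total / ΣF_ext = 97180 / 3.8990 = 24920 yr.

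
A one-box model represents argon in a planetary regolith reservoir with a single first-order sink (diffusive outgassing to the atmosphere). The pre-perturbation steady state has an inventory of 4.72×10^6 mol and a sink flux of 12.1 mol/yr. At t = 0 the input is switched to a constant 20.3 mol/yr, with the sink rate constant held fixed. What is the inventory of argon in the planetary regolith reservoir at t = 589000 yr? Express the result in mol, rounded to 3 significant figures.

7.21×10^6 mol

The sink rate constant is k = F₀/M₀ = 12.1/4.72×10^6 = 2.564×10^-6 yr⁻¹.
Solving dM/dt = F₁ − kM with M(0) = M₀ gives M(t) = F₁/k + (M₀ − F₁/k)·e^(−kt).
F₁/k = 20.3/2.564×10^-6 = 7.9187×10^6 mol; kt = 2.564×10^-6 × 589000 = 1.510, e^(−kt) = 0.2209.
M(589000) = 7.9187×10^6 + (4.72×10^6 − 7.9187×10^6) × 0.2209 = 7.9187×10^6 − 706700 = 7.2120×10^6 mol.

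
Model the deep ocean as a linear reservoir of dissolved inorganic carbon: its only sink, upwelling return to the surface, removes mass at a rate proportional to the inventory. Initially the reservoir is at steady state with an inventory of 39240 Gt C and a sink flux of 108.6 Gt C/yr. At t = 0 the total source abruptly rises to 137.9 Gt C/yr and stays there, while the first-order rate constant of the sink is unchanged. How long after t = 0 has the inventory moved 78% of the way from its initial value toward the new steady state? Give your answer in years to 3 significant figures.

547 yr

τ = M₀/F₀ = 39240/108.6 = 361.3 yr.
The remaining gap fraction is e^(−t/τ); 78% covered ⇒ e^(−t/τ) = 0.220.
t = −τ ln(0.220) = 361.3 × 1.514 = 547.1 yr.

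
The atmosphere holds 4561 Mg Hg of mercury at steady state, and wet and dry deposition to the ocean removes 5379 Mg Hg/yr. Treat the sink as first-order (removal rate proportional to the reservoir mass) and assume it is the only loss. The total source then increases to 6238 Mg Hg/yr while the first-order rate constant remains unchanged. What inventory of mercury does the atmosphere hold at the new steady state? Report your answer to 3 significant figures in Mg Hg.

Rate constant k = F/M = 5379 / 4561 = 1.179 yr⁻¹.
At the new steady state, source = k·M_new ⇒ M_new = 6238 / 1.179 = 5289 Mg Hg.
(Equivalently M_new = M × F_new/F_old = 4561 × 6238/5379.)

5290 Mg Hg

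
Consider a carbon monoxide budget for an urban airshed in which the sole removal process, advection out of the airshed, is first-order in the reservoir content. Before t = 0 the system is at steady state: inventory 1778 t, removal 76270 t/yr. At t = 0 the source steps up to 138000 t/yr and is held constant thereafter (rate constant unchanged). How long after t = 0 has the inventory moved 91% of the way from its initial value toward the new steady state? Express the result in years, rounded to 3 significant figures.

0.0561 yr

τ = M₀/F₀ = 1778/76270 = 0.02331 yr.
The remaining gap fraction is e^(−t/τ); 91% covered ⇒ e^(−t/τ) = 0.0900.
t = −τ ln(0.0900) = 0.02331 × 2.408 = 0.05613 yr.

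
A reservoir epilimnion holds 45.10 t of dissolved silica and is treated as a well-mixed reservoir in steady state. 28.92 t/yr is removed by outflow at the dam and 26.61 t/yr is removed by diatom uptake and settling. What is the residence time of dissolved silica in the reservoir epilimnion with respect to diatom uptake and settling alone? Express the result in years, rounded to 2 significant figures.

1.7 yr

Residence time with respect to a single sink: τ = M / F_sink.
τ = 45.10 / 26.61 = 1.695 yr.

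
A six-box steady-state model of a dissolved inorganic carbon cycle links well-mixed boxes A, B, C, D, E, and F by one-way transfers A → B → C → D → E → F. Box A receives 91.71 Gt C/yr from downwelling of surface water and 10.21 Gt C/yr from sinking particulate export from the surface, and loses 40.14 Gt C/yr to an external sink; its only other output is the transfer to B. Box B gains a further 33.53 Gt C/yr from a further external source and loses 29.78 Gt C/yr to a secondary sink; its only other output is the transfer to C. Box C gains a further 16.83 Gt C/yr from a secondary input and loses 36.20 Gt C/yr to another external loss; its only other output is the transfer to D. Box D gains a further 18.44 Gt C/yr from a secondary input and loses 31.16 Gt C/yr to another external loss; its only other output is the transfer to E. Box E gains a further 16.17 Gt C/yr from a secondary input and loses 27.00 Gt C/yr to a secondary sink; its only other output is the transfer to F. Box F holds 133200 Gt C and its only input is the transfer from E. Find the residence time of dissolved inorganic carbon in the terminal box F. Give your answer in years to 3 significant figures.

Box A: F(A→B) = (91.71 + 10.21) − 40.14 = 61.780 Gt C/yr.
Box B: F(B→C) = (61.780 + 33.53) − 29.78 = 65.530 Gt C/yr.
Box C: F(C→D) = (65.530 + 16.83) − 36.20 = 46.160 Gt C/yr.
Box D: F(D→E) = (46.160 + 18.44) − 31.16 = 33.440 Gt C/yr.
Box E: F(E→F) = (33.440 + 16.17) − 27.00 = 22.610 Gt C/yr.
Box F throughput = its input = 22.610 Gt C/yr; τ = 133200 / 22.610 = 5891 yr.

5890 yr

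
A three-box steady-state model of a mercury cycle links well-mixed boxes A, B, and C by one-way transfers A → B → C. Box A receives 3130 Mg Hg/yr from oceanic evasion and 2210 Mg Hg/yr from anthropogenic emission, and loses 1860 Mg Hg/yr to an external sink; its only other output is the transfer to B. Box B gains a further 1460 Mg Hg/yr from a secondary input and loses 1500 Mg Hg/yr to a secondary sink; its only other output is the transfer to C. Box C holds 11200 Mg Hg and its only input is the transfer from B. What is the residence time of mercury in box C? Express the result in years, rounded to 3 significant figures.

Box A: F(A→B) = (3130 + 2210) − 1860 = 3480.0 Mg Hg/yr.
Box B: F(B→C) = (3480.0 + 1460) − 1500 = 3440.0 Mg Hg/yr.
Box C throughput = its input = 3440.0 Mg Hg/yr; τ = 11200 / 3440.0 = 3.256 yr.

3.26 yr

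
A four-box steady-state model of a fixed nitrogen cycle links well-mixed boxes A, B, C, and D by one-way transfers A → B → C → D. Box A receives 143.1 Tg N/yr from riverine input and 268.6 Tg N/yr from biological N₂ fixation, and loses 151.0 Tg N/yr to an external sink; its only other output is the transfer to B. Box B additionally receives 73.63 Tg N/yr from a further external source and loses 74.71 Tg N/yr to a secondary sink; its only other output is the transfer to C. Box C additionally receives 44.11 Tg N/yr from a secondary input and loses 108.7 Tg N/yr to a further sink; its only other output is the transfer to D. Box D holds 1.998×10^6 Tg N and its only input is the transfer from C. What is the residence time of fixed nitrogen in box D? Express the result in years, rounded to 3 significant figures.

Box A: F(A→B) = (143.1 + 268.6) − 151.0 = 260.70 Tg N/yr.
Box B: F(B→C) = (260.70 + 73.63) − 74.71 = 259.62 Tg N/yr.
Box C: F(C→D) = (259.62 + 44.11) − 108.7 = 195.03 Tg N/yr.
Box D throughput = its input = 195.03 Tg N/yr; τ = 1.998×10^6 / 195.03 = 10240 yr.

10200 yr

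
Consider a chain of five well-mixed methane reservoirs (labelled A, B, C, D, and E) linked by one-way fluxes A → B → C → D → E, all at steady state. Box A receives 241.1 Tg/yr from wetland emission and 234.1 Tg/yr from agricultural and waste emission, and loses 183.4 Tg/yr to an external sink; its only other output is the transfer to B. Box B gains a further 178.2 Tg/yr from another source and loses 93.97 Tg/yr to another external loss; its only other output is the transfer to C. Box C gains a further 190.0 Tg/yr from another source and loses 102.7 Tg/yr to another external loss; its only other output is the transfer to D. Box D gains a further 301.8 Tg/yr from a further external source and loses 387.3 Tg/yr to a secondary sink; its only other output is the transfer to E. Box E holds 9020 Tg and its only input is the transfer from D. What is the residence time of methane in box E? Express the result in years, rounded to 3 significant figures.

23.9 yr

Box A: F(A→B) = (241.1 + 234.1) − 183.4 = 291.80 Tg/yr.
Box B: F(B→C) = (291.80 + 178.2) − 93.97 = 376.03 Tg/yr.
Box C: F(C→D) = (376.03 + 190.0) − 102.7 = 463.33 Tg/yr.
Box D: F(D→E) = (463.33 + 301.8) − 387.3 = 377.83 Tg/yr.
Box E throughput = its input = 377.83 Tg/yr; τ = 9020 / 377.83 = 23.87 yr.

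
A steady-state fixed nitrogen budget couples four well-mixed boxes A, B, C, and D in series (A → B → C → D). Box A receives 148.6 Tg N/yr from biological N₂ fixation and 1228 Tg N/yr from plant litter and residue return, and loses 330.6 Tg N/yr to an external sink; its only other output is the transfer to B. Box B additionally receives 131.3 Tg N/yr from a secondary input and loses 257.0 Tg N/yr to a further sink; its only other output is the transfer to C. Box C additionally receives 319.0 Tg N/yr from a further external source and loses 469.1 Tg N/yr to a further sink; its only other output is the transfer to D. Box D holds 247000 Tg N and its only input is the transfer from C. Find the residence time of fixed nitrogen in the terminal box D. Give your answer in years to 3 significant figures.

321 yr

Box A: F(A→B) = (148.6 + 1228) − 330.6 = 1046.0 Tg N/yr.
Box B: F(B→C) = (1046.0 + 131.3) − 257.0 = 920.30 Tg N/yr.
Box C: F(C→D) = (920.30 + 319.0) − 469.1 = 770.20 Tg N/yr.
Box D throughput = its input = 770.20 Tg N/yr; τ = 247000 / 770.20 = 320.7 yr.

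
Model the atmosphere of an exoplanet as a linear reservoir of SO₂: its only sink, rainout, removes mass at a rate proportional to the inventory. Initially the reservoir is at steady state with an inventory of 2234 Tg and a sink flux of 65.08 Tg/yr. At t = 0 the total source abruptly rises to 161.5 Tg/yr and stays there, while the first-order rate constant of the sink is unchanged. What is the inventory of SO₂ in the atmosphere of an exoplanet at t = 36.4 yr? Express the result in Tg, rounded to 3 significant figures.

τ = M₀/F₀ = 2234/65.08 = 34.33 yr; rate constant k = 1/τ.
New steady state M_∞ = F₁/k = F₁·τ = 161.5 × 34.33 = 5543.8 Tg.
M(t) = M_∞ + (M₀ − M_∞)·e^(−t/τ); t/τ = 36.4/34.33 = 1.060, so e^(−t/τ) = 0.3463.
M(t) = 5543.8 − 3310 × 0.3463 = 4397.6 Tg.

4400 Tg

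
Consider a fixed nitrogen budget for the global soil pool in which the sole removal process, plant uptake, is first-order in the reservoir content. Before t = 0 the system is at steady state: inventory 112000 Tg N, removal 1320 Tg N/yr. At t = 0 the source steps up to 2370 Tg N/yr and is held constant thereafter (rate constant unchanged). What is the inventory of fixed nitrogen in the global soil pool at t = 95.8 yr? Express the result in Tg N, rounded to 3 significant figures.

172000 Tg N

τ = M₀/F₀ = 112000/1320 = 84.85 yr; rate constant k = 1/τ.
New steady state M_∞ = F₁/k = F₁·τ = 2370 × 84.85 = 201090 Tg N.
M(t) = M_∞ + (M₀ − M_∞)·e^(−t/τ); t/τ = 95.8/84.85 = 1.129, so e^(−t/τ) = 0.3233.
M(t) = 201090 − 89090 × 0.3233 = 172280 Tg N.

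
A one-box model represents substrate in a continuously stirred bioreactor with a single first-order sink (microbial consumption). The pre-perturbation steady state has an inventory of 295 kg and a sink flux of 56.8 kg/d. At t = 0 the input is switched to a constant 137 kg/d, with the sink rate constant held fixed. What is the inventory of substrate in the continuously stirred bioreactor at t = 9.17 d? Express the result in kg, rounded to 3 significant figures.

640 kg

τ = M₀/F₀ = 295/56.8 = 5.194 d; rate constant k = 1/τ.
New steady state M_∞ = F₁/k = F₁·τ = 137 × 5.194 = 711.53 kg.
M(t) = M_∞ + (M₀ − M_∞)·e^(−t/τ); t/τ = 9.17/5.194 = 1.766, so e^(−t/τ) = 0.1711.
M(t) = 711.53 − 416.5 × 0.1711 = 640.27 kg.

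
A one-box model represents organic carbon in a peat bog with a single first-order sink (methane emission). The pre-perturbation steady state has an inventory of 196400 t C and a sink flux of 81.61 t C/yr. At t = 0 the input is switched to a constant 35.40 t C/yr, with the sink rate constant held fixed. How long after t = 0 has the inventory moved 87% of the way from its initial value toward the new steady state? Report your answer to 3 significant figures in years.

τ = M₀/F₀ = 196400/81.61 = 2407 yr.
The remaining gap fraction is e^(−t/τ); 87% covered ⇒ e^(−t/τ) = 0.130.
t = −τ ln(0.130) = 2407 × 2.040 = 4910 yr.

4910 yr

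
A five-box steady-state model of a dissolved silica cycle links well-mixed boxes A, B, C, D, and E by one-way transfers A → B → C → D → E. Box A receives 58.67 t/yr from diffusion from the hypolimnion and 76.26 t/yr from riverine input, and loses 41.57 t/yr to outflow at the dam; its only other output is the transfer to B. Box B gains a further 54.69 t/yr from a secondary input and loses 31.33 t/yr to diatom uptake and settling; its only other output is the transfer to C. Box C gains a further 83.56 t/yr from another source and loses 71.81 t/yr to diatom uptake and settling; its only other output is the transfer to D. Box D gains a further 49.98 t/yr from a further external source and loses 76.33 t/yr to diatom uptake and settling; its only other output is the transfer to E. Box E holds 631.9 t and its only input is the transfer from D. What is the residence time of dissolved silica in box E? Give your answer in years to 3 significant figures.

Box A: F(A→B) = (58.67 + 76.26) − 41.57 = 93.360 t/yr.
Box B: F(B→C) = (93.360 + 54.69) − 31.33 = 116.72 t/yr.
Box C: F(C→D) = (116.72 + 83.56) − 71.81 = 128.47 t/yr.
Box D: F(D→E) = (128.47 + 49.98) − 76.33 = 102.12 t/yr.
Box E throughput = its input = 102.12 t/yr; τ = 631.9 / 102.12 = 6.188 yr.

6.19 yr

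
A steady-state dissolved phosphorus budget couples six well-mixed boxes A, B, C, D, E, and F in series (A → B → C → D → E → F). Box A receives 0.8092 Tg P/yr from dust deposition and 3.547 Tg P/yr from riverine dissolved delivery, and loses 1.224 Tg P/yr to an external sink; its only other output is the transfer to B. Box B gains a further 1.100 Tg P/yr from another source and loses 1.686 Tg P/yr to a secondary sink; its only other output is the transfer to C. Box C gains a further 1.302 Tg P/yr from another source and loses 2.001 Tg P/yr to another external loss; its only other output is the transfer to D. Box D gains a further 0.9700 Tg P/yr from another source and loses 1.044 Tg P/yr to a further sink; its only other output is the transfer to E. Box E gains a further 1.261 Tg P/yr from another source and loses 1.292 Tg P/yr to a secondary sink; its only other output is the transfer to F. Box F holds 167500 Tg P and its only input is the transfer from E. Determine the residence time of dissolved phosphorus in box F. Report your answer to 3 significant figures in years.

96100 yr

Box A: F(A→B) = (0.8092 + 3.547) − 1.224 = 3.1322 Tg P/yr.
Box B: F(B→C) = (3.1322 + 1.100) − 1.686 = 2.5462 Tg P/yr.
Box C: F(C→D) = (2.5462 + 1.302) − 2.001 = 1.8472 Tg P/yr.
Box D: F(D→E) = (1.8472 + 0.9700) − 1.044 = 1.7732 Tg P/yr.
Box E: F(E→F) = (1.7732 + 1.261) − 1.292 = 1.7422 Tg P/yr.
Box F throughput = its input = 1.7422 Tg P/yr; τ = 167500 / 1.7422 = 96140 yr.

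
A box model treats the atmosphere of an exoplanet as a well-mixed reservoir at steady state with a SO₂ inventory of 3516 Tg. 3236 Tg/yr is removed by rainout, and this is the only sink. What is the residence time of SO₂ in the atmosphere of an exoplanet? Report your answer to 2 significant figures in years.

τ = M / F = 3516 / 3236 = 1.087 yr.

1.1 yr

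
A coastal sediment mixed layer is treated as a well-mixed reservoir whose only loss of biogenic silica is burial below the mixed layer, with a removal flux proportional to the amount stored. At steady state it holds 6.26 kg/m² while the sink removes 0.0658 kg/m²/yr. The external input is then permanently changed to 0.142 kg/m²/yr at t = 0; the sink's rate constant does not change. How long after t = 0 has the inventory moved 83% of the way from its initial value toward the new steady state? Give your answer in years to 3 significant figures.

τ = M₀/F₀ = 6.26/0.0658 = 95.14 yr.
The remaining gap fraction is e^(−t/τ); 83% covered ⇒ e^(−t/τ) = 0.170.
t = −τ ln(0.170) = 95.14 × 1.772 = 168.6 yr.

169 yr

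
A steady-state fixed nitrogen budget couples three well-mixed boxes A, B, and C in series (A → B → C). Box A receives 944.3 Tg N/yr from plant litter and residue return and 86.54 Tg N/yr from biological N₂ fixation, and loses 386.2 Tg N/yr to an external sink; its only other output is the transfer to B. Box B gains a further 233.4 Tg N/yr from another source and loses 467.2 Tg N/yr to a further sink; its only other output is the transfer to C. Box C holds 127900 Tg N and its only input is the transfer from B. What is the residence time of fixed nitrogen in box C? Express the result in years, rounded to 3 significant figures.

Box A: F(A→B) = (944.3 + 86.54) − 386.2 = 644.64 Tg N/yr.
Box B: F(B→C) = (644.64 + 233.4) − 467.2 = 410.84 Tg N/yr.
Box C throughput = its input = 410.84 Tg N/yr; τ = 127900 / 410.84 = 311.3 yr.

311 yr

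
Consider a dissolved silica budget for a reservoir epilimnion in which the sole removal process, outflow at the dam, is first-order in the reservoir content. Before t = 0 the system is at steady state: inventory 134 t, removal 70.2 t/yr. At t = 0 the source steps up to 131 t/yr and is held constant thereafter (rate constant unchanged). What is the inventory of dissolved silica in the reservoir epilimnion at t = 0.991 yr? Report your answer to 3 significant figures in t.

181 t

Residence time τ = M₀/F₀ = 1.909 yr. The eventual steady state is M_∞ = M₀·(F₁/F₀) = 134 × 131/70.2 = 250.06 t.
The anomaly ΔM(t) = M(t) − M_∞ decays as ΔM₀·e^(−t/τ) with ΔM₀ = 134 − 250.06 = −116.1 t.
At t = 0.991 yr, e^(−t/τ) = e^(−0.5192) = 0.5950, so ΔM = −69.06 t and M = 250.06 − 69.06 = 181.00 t.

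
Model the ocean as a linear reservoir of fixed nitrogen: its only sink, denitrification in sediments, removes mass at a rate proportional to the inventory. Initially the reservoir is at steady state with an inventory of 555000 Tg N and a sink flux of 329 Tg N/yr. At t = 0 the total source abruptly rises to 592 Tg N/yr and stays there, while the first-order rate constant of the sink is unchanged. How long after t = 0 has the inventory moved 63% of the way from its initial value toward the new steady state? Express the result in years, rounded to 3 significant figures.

τ = M₀/F₀ = 555000/329 = 1687 yr.
The remaining gap fraction is e^(−t/τ); 63% covered ⇒ e^(−t/τ) = 0.370.
t = −τ ln(0.370) = 1687 × 0.9943 = 1677 yr.

1680 yr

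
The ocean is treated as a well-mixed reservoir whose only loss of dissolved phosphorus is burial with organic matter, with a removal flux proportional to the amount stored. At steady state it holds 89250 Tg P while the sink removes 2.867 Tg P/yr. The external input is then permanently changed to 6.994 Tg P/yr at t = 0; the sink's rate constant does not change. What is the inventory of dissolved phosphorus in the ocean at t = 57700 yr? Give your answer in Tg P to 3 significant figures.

τ = M₀/F₀ = 89250/2.867 = 31130 yr; rate constant k = 1/τ.
New steady state M_∞ = F₁/k = F₁·τ = 6.994 × 31130 = 217720 Tg P.
M(t) = M_∞ + (M₀ − M_∞)·e^(−t/τ); t/τ = 57700/31130 = 1.854, so e^(−t/τ) = 0.1567.
M(t) = 217720 − 128500 × 0.1567 = 197590 Tg P.

198000 Tg P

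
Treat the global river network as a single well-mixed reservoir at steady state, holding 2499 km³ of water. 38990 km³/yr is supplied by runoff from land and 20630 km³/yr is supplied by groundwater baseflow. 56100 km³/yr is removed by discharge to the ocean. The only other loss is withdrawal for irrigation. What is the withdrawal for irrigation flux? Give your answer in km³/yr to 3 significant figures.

At steady state ΣF_in = ΣF_out.
ΣF_in = 38990 + 20630 = 59620 km³/yr.
Withdrawal for irrigation flux = ΣF_in − (56100) = 59620 − 56100 = 3520 km³/yr.

3520 km³/yr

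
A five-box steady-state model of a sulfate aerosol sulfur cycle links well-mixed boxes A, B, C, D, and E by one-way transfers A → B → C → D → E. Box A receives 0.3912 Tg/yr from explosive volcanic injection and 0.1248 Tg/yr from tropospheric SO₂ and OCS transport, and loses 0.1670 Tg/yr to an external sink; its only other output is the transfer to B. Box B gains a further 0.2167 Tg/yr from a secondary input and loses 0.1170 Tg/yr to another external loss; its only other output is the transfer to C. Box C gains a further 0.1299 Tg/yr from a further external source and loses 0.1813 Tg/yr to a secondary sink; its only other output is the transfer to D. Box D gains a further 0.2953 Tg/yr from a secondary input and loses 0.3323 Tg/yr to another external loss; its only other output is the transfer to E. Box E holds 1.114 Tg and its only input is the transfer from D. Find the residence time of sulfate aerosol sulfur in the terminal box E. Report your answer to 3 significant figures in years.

Box A: F(A→B) = (0.3912 + 0.1248) − 0.1670 = 0.34900 Tg/yr.
Box B: F(B→C) = (0.34900 + 0.2167) − 0.1170 = 0.44870 Tg/yr.
Box C: F(C→D) = (0.44870 + 0.1299) − 0.1813 = 0.39730 Tg/yr.
Box D: F(D→E) = (0.39730 + 0.2953) − 0.3323 = 0.36030 Tg/yr.
Box E throughput = its input = 0.36030 Tg/yr; τ = 1.114 / 0.36030 = 3.092 yr.

3.09 yr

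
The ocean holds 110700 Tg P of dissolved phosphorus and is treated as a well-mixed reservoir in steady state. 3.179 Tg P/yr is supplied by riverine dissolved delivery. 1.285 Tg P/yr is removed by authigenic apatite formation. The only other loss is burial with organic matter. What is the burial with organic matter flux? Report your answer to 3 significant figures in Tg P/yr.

1.89 Tg P/yr

At steady state ΣF_in = ΣF_out.
ΣF_in = 3.1790 Tg P/yr.
Burial with organic matter flux = ΣF_in − (1.285) = 3.1790 − 1.285 = 1.894 Tg P/yr.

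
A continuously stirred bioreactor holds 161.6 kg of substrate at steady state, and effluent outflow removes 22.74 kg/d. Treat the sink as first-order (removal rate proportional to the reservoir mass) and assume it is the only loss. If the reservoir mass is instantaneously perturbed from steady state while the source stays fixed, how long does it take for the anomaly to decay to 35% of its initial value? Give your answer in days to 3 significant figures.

7.46 d

For a linear reservoir the anomaly decays as exp(−t/τ) with τ = M/F = 161.6/22.74 = 7.106 d.
exp(−t/τ) = 0.35 ⇒ t = −τ ln(0.35) = 7.106 × 1.050 = 7.460 d.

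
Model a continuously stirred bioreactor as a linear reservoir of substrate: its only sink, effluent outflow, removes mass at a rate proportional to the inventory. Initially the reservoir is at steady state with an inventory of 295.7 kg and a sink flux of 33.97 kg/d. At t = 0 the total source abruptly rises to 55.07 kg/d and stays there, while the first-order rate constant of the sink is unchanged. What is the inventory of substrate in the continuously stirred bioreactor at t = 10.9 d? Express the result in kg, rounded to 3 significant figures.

Residence time τ = M₀/F₀ = 8.705 d. The eventual steady state is M_∞ = M₀·(F₁/F₀) = 295.7 × 55.07/33.97 = 479.37 kg.
The anomaly ΔM(t) = M(t) − M_∞ decays as ΔM₀·e^(−t/τ) with ΔM₀ = 295.7 − 479.37 = −183.7 kg.
At t = 10.9 d, e^(−t/τ) = e^(−1.252) = 0.2859, so ΔM = −52.51 kg and M = 479.37 − 52.51 = 426.86 kg.

427 kg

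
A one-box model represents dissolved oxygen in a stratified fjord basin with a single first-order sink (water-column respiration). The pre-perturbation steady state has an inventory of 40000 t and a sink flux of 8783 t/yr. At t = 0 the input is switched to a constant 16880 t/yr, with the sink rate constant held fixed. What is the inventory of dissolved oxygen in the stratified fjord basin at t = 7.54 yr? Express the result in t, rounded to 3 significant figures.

The sink rate constant is k = F₀/M₀ = 8783/40000 = 0.2196 yr⁻¹.
Solving dM/dt = F₁ − kM with M(0) = M₀ gives M(t) = F₁/k + (M₀ − F₁/k)·e^(−kt).
F₁/k = 16880/0.2196 = 76876 t; kt = 0.2196 × 7.54 = 1.656, e^(−kt) = 0.1910.
M(7.54) = 76876 + (40000 − 76876) × 0.1910 = 76876 − 7042 = 69833 t.

69800 t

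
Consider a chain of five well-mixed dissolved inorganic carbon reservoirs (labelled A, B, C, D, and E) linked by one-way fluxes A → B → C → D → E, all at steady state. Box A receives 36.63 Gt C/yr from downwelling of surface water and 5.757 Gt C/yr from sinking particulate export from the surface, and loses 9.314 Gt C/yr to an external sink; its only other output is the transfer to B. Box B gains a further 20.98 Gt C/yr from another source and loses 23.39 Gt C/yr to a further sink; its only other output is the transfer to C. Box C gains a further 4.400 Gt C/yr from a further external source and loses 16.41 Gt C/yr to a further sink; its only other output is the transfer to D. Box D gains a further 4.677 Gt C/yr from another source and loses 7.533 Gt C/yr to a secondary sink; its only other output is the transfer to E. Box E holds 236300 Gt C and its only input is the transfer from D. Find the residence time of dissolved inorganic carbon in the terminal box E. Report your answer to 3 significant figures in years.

Box A: F(A→B) = (36.63 + 5.757) − 9.314 = 33.073 Gt C/yr.
Box B: F(B→C) = (33.073 + 20.98) − 23.39 = 30.663 Gt C/yr.
Box C: F(C→D) = (30.663 + 4.400) − 16.41 = 18.653 Gt C/yr.
Box D: F(D→E) = (18.653 + 4.677) − 7.533 = 15.797 Gt C/yr.
Box E throughput = its input = 15.797 Gt C/yr; τ = 236300 / 15.797 = 14960 yr.

15000 yr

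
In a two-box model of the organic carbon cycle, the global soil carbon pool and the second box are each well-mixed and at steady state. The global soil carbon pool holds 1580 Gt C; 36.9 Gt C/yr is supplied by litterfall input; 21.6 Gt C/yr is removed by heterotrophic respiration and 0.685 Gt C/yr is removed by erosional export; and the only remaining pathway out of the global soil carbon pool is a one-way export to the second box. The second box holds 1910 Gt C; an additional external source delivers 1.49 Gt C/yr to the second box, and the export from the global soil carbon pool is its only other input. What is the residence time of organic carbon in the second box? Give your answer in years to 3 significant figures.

Balance the global soil carbon pool: ΣF_in = 36.900 Gt C/yr.
Export to the second box = ΣF_in − (21.6 + 0.685) = 14.615 Gt C/yr.
Total input to the second box = 14.615 + 1.49 = 16.105 Gt C/yr; at steady state this equals its total output.
τ = M / F = 1910 / 16.105 = 118.6 yr.

119 yr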